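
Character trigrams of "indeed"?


Word: "indeed" (length 6)
Number of trigrams = 6 - 3 + 1 = 4
  Position 0: "ind"
  Position 1: "nde"
  Position 2: "dee"
  Position 3: "eed"
Trigrams = "ind", "nde", "dee", "eed"


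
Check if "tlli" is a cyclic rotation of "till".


Word: "till", Candidate: "tlli"
Method: check if candidate is substring of word+word
"tilltill" contains "tlli"? No
Is rotation = No


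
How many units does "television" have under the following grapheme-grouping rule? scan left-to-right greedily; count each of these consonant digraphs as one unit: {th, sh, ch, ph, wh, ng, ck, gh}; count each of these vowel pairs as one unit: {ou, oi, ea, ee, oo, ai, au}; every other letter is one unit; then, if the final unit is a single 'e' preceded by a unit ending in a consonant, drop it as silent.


Word: "television" (10 letters)
Left-to-right scan:
  1. 't' (letter)
  2. 'e' (letter)
  3. 'l' (letter)
  4. 'e' (letter)
  5. 'v' (letter)
  6. 'i' (letter)
  7. 's' (letter)
  8. 'i' (letter)
  9. 'o' (letter)
  10. 'n' (letter)
Units from scan: 10
Sound units = 10 units


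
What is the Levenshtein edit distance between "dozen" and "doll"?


Word 1: "dozen" (length 5)
Word 2: "doll" (length 4)
One optimal edit sequence (insert/delete/substitute each cost 1):
  1. keep 'd'
  2. keep 'o'
  3. delete 'z'  (+1)
  4. substitute 'e' -> 'l'  (+1)
  5. substitute 'n' -> 'l'  (+1)
Total edit operations: 3
Edit distance = 3


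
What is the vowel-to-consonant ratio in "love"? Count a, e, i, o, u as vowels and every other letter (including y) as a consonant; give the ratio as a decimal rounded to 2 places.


Word: "love"
Vowels (a,e,i,o,u): 2
Consonants: 2
Ratio = 2/2
= 1.00


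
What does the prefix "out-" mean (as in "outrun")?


Prefix: out-
As in: outrun -> out- + run
Meaning = surpass


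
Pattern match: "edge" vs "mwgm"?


Pattern of "edge": [0, 1, 2, 0]
Pattern of "mwgm": [0, 1, 2, 0]
Patterns match
Same pattern = Yes


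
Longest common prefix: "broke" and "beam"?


Word 1: "broke"
Word 2: "beam"
Comparing from start:
  Pos 0: 'b' == 'b'
  Pos 1: 'r' != 'e' (stop)
LCP = "b" (length 1)


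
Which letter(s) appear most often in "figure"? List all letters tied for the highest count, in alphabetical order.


Word: "figure"
Letter counts:
  'e': 1
  'f': 1
  'g': 1
  'i': 1
  'r': 1
  'u': 1
Maximum count = 1
Most frequent = 'e', 'f', 'g', 'i', 'r', 'u' (1 time each)


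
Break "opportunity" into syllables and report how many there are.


Word: "opportunity"
Syllable breakdown: op / por / tu / ni / ty
Counting: 5 parts
= 5 syllables


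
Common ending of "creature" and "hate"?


Word 1: "creature"
Word 2: "hate"
Comparing from end:
  Pos -1: 'e' == 'e'
  Pos -2: 'r' != 't' (stop)
LCS = "e" (length 1)


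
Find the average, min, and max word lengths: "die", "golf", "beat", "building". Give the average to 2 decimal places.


Lengths: "die"=3, "golf"=4, "beat"=4, "building"=8
Sum = 19, Count = 4
Average = 19/4 = 4.75
= avg=4.75, min=3, max=8


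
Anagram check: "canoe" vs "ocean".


Word 1: "canoe" → sorted: aceno
Word 2: "ocean" → sorted: aceno
Same letters? aceno == aceno
Anagram = Yes


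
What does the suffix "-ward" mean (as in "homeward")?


Suffix: -ward
Example: homeward = home + -ward
Meaning = in the direction of


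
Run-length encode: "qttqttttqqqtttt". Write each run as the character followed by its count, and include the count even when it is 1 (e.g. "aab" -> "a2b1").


String: "qttqttttqqqtttt"
Scanning for consecutive runs:
  'q' x 1
  't' x 2
  'q' x 1
  't' x 4
  'q' x 3
  't' x 4
RLE = "q1t2q1t4q3t4"


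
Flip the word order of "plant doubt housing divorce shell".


Original: "plant doubt housing divorce shell"
Words (1..n): plant | doubt | housing | divorce | shell
Reversed (n..1): shell | divorce | housing | doubt | plant
Result = "shell divorce housing doubt plant"


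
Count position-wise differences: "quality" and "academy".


Comparing character by character (same length = 7):
  Pos 0: 'q' vs 'a' !=
  Pos 1: 'u' vs 'c' !=
  Pos 2: 'a' vs 'a' =
  Pos 3: 'l' vs 'd' !=
  Pos 4: 'i' vs 'e' !=
  Pos 5: 't' vs 'm' !=
  Pos 6: 'y' vs 'y' =
Hamming distance = 5


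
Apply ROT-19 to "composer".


Word: "composer"
Shift: 19
Each letter → (letter + shift) mod 26:
  'c' (2) + 19 = 21 → 'v'
  'o' (14) + 19 = 7 → 'h'
  'm' (12) + 19 = 5 → 'f'
  'p' (15) + 19 = 8 → 'i'
  'o' (14) + 19 = 7 → 'h'
  's' (18) + 19 = 11 → 'l'
  'e' (4) + 19 = 23 → 'x'
  'r' (17) + 19 = 10 → 'k'
Result = "vhfihlxk"


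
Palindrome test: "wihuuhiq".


Word: "wihuuhiq"
Reversed: "qihuuhiw"
Forward == Backward? wihuuhiq != qihuuhiw
Palindrome = No


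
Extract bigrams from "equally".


Word: "equally" (length 7)
Number of bigrams = 7 - 2 + 1 = 6
  Position 0: "eq"
  Position 1: "qu"
  Position 2: "ua"
  Position 3: "al"
  Position 4: "ll"
  Position 5: "ly"
Bigrams = "eq", "qu", "ua", "al", "ll", "ly"


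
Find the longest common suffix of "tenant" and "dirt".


Word 1: "tenant"
Word 2: "dirt"
Comparing from end:
  Pos -1: 't' == 't'
  Pos -2: 'n' != 'r' (stop)
LCS = "t" (length 1)


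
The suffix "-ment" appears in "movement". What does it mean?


Suffix: -ment
Example: movement (move + -ment)
Meaning = result of action


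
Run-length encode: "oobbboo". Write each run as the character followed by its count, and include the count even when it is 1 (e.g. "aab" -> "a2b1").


String: "oobbboo"
Scanning for consecutive runs:
  'o' x 2
  'b' x 3
  'o' x 2
RLE = "o2b3o2"


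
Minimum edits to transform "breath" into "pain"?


Word 1: "breath" (length 6)
Word 2: "pain" (length 4)
One optimal edit sequence (insert/delete/substitute each cost 1):
  1. delete 'b'  (+1)
  2. delete 'r'  (+1)
  3. substitute 'e' -> 'p'  (+1)
  4. keep 'a'
  5. substitute 't' -> 'i'  (+1)
  6. substitute 'h' -> 'n'  (+1)
Total edit operations: 5
Edit distance = 5


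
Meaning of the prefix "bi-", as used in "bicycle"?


Prefix: bi-
Example: bicycle = bi- + cycle
Meaning = two


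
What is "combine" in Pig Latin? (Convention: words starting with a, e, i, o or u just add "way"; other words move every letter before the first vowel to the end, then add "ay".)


Word: "combine"
Starts with consonant(s) → move to end, add 'ay'
Consonant cluster: "c"
Pig Latin = "ombinecay"


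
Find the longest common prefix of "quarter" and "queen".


Word 1: "quarter"
Word 2: "queen"
Comparing from start:
  Pos 0: 'q' == 'q'
  Pos 1: 'u' == 'u'
  Pos 2: 'a' != 'e' (stop)
LCP = "qu" (length 2)


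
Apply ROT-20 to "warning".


Word: "warning"
Shift: 20
Each letter → (letter + shift) mod 26:
  'w' (22) + 20 = 16 → 'q'
  'a' (0) + 20 = 20 → 'u'
  'r' (17) + 20 = 11 → 'l'
  'n' (13) + 20 = 7 → 'h'
  'i' (8) + 20 = 2 → 'c'
  'n' (13) + 20 = 7 → 'h'
  'g' (6) + 20 = 0 → 'a'
Result = "qulhcha"


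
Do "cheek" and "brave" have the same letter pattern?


Pattern of "cheek": [0, 1, 2, 2, 3]
Pattern of "brave": [0, 1, 2, 3, 4]
Patterns do not match
Same pattern = No


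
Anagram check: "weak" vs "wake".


Word 1: "weak" → sorted: aekw
Word 2: "wake" → sorted: aekw
Same letters? aekw == aekw
Anagram = Yes


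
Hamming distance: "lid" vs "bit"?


Comparing character by character (same length = 3):
  Pos 0: 'l' vs 'b' !=
  Pos 1: 'i' vs 'i' =
  Pos 2: 'd' vs 't' !=
Hamming distance = 2


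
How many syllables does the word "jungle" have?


Word: "jungle"
Syllable breakdown: jun-gle
Counting: 2 parts
= 2 syllables


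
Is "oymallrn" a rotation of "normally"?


Word: "normally", Candidate: "oymallrn"
Method: check if candidate is substring of word+word
"normallynormally" contains "oymallrn"? No
Is rotation = No


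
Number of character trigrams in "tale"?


Word: "tale" (length 4)
Number of 3-grams = length - 3 + 1 = 4 - 3 + 1
= 2


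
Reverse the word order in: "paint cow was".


Original: "paint cow was"
Words (1..n): paint | cow | was
Reversed (n..1): was | cow | paint
Result = "was cow paint"


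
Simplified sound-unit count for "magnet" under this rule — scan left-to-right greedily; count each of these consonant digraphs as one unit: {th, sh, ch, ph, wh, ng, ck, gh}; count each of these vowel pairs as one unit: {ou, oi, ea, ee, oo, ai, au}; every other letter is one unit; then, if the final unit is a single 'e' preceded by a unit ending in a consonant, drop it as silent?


Word: "magnet" (6 letters)
Left-to-right scan:
  (1) 'm' (letter)
  (2) 'a' (letter)
  (3) 'g' (letter)
  (4) 'n' (letter)
  (5) 'e' (letter)
  (6) 't' (letter)
Units from scan: 6
Sound units = 6 units


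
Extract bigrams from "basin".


Word: "basin" (length 5)
Number of bigrams = 5 - 2 + 1 = 4
  Position 0: "ba"
  Position 1: "as"
  Position 2: "si"
  Position 3: "in"
Bigrams = "ba", "as", "si", "in"


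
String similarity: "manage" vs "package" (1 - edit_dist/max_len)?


Word 1: "manage" (length 6)
Word 2: "package" (length 7)
One optimal edit sequence:
  1. substitute 'm' -> 'p'  (+1)
  2. keep 'a'
  3. insert 'c'  (+1)
  4. substitute 'n' -> 'k'  (+1)
  5. keep 'a'
  6. keep 'g'
  7. keep 'e'
Edit distance = 3
Max length = max(6, 7) = 7
Similarity = 1 - 3/7
= 0.5714


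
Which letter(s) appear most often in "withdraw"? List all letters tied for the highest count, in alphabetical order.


Word: "withdraw"
Letter counts:
  'a': 1
  'd': 1
  'h': 1
  'i': 1
  'r': 1
  't': 1
  'w': 2
Maximum count = 2
Most frequent = 'w' (2 times each)


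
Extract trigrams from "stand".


Word: "stand" (length 5)
Number of trigrams = 5 - 3 + 1 = 3
  Position 0: "sta"
  Position 1: "tan"
  Position 2: "and"
Trigrams = "sta", "tan", "and"


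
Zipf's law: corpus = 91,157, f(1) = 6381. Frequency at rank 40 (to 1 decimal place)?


Zipf's law: f(r) = f(1) / r
f(1) = 6381
f(40) = 6381 / 40
= 159.5 occurrences


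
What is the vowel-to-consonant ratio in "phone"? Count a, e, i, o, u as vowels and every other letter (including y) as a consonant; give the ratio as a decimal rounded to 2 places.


Word: "phone"
Vowels (a,e,i,o,u): 2
Consonants: 3
Ratio = 2/3
= 0.67


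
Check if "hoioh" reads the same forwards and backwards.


Word: "hoioh"
Reversed: "hoioh"
Forward == Backward? hoioh == hoioh
Palindrome = Yes


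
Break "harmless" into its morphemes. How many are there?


Word: "harmless"
Morphemes: harm / -less
Each morpheme carries meaning
= 2 morphemes


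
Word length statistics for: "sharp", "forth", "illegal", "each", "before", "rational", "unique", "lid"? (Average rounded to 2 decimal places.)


Lengths: "sharp"=5, "forth"=5, "illegal"=7, "each"=4, "before"=6, "rational"=8, "unique"=6, "lid"=3
Sum = 44, Count = 8
Average = 44/8 = 5.50
= avg=5.50, min=3, max=8


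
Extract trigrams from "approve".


Word: "approve" (length 7)
Number of trigrams = 7 - 3 + 1 = 5
  Position 0: "app"
  Position 1: "ppr"
  Position 2: "pro"
  Position 3: "rov"
  Position 4: "ove"
Trigrams = "app", "ppr", "pro", "rov", "ove"


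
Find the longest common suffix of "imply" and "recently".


Word 1: "imply"
Word 2: "recently"
Comparing from end:
  Pos -1: 'y' == 'y'
  Pos -2: 'l' == 'l'
  Pos -3: 'p' != 't' (stop)
LCS = "ly" (length 2)


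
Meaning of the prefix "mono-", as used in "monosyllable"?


Prefix: mono-
Example: monosyllable (mono- + syllable)
Meaning = one


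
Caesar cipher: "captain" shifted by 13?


Word: "captain"
Shift: 13
Each letter → (letter + shift) mod 26:
  'c' (2) + 13 = 15 → 'p'
  'a' (0) + 13 = 13 → 'n'
  'p' (15) + 13 = 2 → 'c'
  't' (19) + 13 = 6 → 'g'
  'a' (0) + 13 = 13 → 'n'
  'i' (8) + 13 = 21 → 'v'
  'n' (13) + 13 = 0 → 'a'
Result = "pncgnva"


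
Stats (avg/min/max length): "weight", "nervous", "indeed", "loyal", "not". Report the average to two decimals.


Lengths: "weight"=6, "nervous"=7, "indeed"=6, "loyal"=5, "not"=3
Sum = 27, Count = 5
Average = 27/5 = 5.40
= avg=5.40, min=3, max=7


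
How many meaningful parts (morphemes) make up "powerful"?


Word: "powerful"
Morphemes: power / -ful
Each morpheme carries meaning
= 2 morphemes


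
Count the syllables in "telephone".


Word: "telephone"
Syllable breakdown: tel | e | phone
Counting: 3 parts
= 3 syllables


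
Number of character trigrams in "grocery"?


Word: "grocery" (length 7)
Number of 3-grams = length - 3 + 1 = 7 - 3 + 1
= 5


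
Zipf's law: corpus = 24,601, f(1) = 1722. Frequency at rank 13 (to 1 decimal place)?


Zipf's law: f(r) = f(1) / r
f(1) = 1722
f(13) = 1722 / 13
= 132.5 occurrences


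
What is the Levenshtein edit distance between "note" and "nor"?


Word 1: "note" (length 4)
Word 2: "nor" (length 3)
One optimal edit sequence (insert/delete/substitute each cost 1):
  1. keep 'n'
  2. keep 'o'
  3. delete 't'  (+1)
  4. substitute 'e' -> 'r'  (+1)
Total edit operations: 2
Edit distance = 2


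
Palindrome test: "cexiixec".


Word: "cexiixec"
Reversed: "cexiixec"
Forward == Backward? cexiixec == cexiixec
Palindrome = Yes


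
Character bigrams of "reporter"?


Word: "reporter" (length 8)
Number of bigrams = 8 - 2 + 1 = 7
  Position 0: "re"
  Position 1: "ep"
  Position 2: "po"
  Position 3: "or"
  Position 4: "rt"
  Position 5: "te"
  Position 6: "er"
Bigrams = "re", "ep", "po", "or", "rt", "te", "er"


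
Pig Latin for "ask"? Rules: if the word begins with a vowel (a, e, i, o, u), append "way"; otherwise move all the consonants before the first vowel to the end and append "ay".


Word: "ask"
Starts with vowel → add 'way'
Pig Latin = "askway"


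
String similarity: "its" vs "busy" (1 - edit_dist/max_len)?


Word 1: "its" (length 3)
Word 2: "busy" (length 4)
One optimal edit sequence:
  1. substitute 'i' -> 'b'  (+1)
  2. substitute 't' -> 'u'  (+1)
  3. keep 's'
  4. insert 'y'  (+1)
Edit distance = 3
Max length = max(3, 4) = 4
Similarity = 1 - 3/4
= 0.2500


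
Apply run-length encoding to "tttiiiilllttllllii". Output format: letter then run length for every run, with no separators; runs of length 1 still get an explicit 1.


String: "tttiiiilllttllllii"
Scanning for consecutive runs:
  't' x 3
  'i' x 4
  'l' x 3
  't' x 2
  'l' x 4
  'i' x 2
RLE = "t3i4l3t2l4i2"


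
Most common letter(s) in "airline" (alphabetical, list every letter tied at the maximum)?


Word: "airline"
Letter counts:
  'a': 1
  'e': 1
  'i': 2
  'l': 1
  'n': 1
  'r': 1
Maximum count = 2
Most frequent = 'i' (2 times each)


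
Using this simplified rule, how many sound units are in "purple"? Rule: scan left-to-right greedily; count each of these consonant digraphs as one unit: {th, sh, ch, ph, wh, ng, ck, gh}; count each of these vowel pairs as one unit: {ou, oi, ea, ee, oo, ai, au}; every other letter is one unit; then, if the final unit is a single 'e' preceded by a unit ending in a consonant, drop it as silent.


Word: "purple" (6 letters)
Left-to-right scan:
  1. 'p' (letter)
  2. 'u' (letter)
  3. 'r' (letter)
  4. 'p' (letter)
  5. 'l' (letter)
  6. 'e' (letter)
Units from scan: 6
Final unit is 'e' after a consonant -> drop as silent (-1)
Sound units = 5 units


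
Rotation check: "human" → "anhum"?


Word: "human", Candidate: "anhum"
Method: check if candidate is substring of word+word
"humanhuman" contains "anhum"? Yes
Is rotation = Yes


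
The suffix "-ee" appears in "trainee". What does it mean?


Suffix: -ee
Example: trainee (train + -ee)
Meaning = one who receives


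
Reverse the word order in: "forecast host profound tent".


Original: "forecast host profound tent"
Words (1..n): forecast | host | profound | tent
Reversed (n..1): tent | profound | host | forecast
Result = "tent profound host forecast"


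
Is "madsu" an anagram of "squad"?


Word 1: "squad" → sorted: adqsu
Word 2: "madsu" → sorted: admsu
Same letters? adqsu != admsu
Anagram = No


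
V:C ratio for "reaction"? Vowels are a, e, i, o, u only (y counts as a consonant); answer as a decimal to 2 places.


Word: "reaction"
Vowels (a,e,i,o,u): 4
Consonants: 4
Ratio = 4/4
= 1.00


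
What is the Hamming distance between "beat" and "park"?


Comparing character by character (same length = 4):
  Pos 0: 'b' vs 'p' !=
  Pos 1: 'e' vs 'a' !=
  Pos 2: 'a' vs 'r' !=
  Pos 3: 't' vs 'k' !=
Hamming distance = 4


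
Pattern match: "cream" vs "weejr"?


Pattern of "cream": [0, 1, 2, 3, 4]
Pattern of "weejr": [0, 1, 1, 2, 3]
Patterns do not match
Same pattern = No


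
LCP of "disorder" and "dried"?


Word 1: "disorder"
Word 2: "dried"
Comparing from start:
  Pos 0: 'd' == 'd'
  Pos 1: 'i' != 'r' (stop)
LCP = "d" (length 1)


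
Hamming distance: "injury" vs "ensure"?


Comparing character by character (same length = 6):
  Pos 0: 'i' vs 'e' !=
  Pos 1: 'n' vs 'n' =
  Pos 2: 'j' vs 's' !=
  Pos 3: 'u' vs 'u' =
  Pos 4: 'r' vs 'r' =
  Pos 5: 'y' vs 'e' !=
Hamming distance = 3


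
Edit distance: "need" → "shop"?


Word 1: "need" (length 4)
Word 2: "shop" (length 4)
One optimal edit sequence (insert/delete/substitute each cost 1):
  1. substitute 'n' -> 's'  (+1)
  2. substitute 'e' -> 'h'  (+1)
  3. substitute 'e' -> 'o'  (+1)
  4. substitute 'd' -> 'p'  (+1)
Total edit operations: 4
Edit distance = 4


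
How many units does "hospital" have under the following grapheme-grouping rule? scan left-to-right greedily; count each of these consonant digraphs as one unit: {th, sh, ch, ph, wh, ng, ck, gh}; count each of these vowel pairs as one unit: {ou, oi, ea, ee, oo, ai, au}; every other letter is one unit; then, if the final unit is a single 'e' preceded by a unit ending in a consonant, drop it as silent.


Word: "hospital" (8 letters)
Left-to-right scan:
  (1) 'h' (letter)
  (2) 'o' (letter)
  (3) 's' (letter)
  (4) 'p' (letter)
  (5) 'i' (letter)
  (6) 't' (letter)
  (7) 'a' (letter)
  (8) 'l' (letter)
Units from scan: 8
Sound units = 8 units


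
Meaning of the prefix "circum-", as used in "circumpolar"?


Prefix: circum-
Example: circumpolar = circum- + polar
Meaning = around


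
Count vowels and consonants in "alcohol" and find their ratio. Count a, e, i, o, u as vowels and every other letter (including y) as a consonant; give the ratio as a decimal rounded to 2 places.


Word: "alcohol"
Vowels (a,e,i,o,u): 3
Consonants: 4
Ratio = 3/4
= 0.75


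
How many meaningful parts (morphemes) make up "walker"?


Word: "walker"
Morphemes: walk + -er
Each morpheme carries meaning
= 2 morphemes


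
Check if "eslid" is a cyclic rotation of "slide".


Word: "slide", Candidate: "eslid"
Method: check if candidate is substring of word+word
"slideslide" contains "eslid"? Yes
Is rotation = Yes


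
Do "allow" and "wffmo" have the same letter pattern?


Pattern of "allow": [0, 1, 1, 2, 3]
Pattern of "wffmo": [0, 1, 1, 2, 3]
Patterns match
Same pattern = Yes


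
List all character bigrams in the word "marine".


Word: "marine" (length 6)
Number of bigrams = 6 - 2 + 1 = 5
  Position 0: "ma"
  Position 1: "ar"
  Position 2: "ri"
  Position 3: "in"
  Position 4: "ne"
Bigrams = "ma", "ar", "ri", "in", "ne"


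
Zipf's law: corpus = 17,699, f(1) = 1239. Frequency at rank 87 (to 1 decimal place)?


Zipf's law: f(r) = f(1) / r
f(1) = 1239
f(87) = 1239 / 87
= 14.2 occurrences


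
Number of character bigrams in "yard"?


Word: "yard" (length 4)
Number of 2-grams = length - 2 + 1 = 4 - 2 + 1
= 3


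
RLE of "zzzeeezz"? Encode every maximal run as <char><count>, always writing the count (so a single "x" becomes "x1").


String: "zzzeeezz"
Scanning for consecutive runs:
  'z' x 3
  'e' x 3
  'z' x 2
RLE = "z3e3z2"


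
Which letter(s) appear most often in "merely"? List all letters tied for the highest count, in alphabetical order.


Word: "merely"
Letter counts:
  'e': 2
  'l': 1
  'm': 1
  'r': 1
  'y': 1
Maximum count = 2
Most frequent = 'e' (2 times each)


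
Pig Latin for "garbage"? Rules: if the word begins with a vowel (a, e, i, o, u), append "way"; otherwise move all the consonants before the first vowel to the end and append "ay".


Word: "garbage"
Starts with consonant(s) → move to end, add 'ay'
Consonant cluster: "g"
Pig Latin = "arbagegay"


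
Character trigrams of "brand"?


Word: "brand" (length 5)
Number of trigrams = 5 - 3 + 1 = 3
  Position 0: "bra"
  Position 1: "ran"
  Position 2: "and"
Trigrams = "bra", "ran", "and"


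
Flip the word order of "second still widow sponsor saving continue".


Original: "second still widow sponsor saving continue"
Words (1..n): second | still | widow | sponsor | saving | continue
Reversed (n..1): continue | saving | sponsor | widow | still | second
Result = "continue saving sponsor widow still second"


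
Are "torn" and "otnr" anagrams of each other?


Word 1: "torn" → sorted: nort
Word 2: "otnr" → sorted: nort
Same letters? nort == nort
Anagram = Yes


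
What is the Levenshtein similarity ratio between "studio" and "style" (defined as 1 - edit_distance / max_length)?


Word 1: "studio" (length 6)
Word 2: "style" (length 5)
One optimal edit sequence:
  1. keep 's'
  2. keep 't'
  3. delete 'u'  (+1)
  4. substitute 'd' -> 'y'  (+1)
  5. substitute 'i' -> 'l'  (+1)
  6. substitute 'o' -> 'e'  (+1)
Edit distance = 4
Max length = max(6, 5) = 6
Similarity = 1 - 4/6
= 0.3333


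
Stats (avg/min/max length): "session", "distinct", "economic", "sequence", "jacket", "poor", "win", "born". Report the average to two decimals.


Lengths: "session"=7, "distinct"=8, "economic"=8, "sequence"=8, "jacket"=6, "poor"=4, "win"=3, "born"=4
Sum = 48, Count = 8
Average = 48/8 = 6.00
= avg=6.00, min=3, max=8


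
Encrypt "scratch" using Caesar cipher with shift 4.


Word: "scratch"
Shift: 4
Each letter → (letter + shift) mod 26:
  's' (18) + 4 = 22 → 'w'
  'c' (2) + 4 = 6 → 'g'
  'r' (17) + 4 = 21 → 'v'
  'a' (0) + 4 = 4 → 'e'
  't' (19) + 4 = 23 → 'x'
  'c' (2) + 4 = 6 → 'g'
  'h' (7) + 4 = 11 → 'l'
Result = "wgvexgl"


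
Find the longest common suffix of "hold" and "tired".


Word 1: "hold"
Word 2: "tired"
Comparing from end:
  Pos -1: 'd' == 'd'
  Pos -2: 'l' != 'e' (stop)
LCS = "d" (length 1)


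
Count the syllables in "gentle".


Word: "gentle"
Syllable breakdown: gen / tle
Counting: 2 parts
= 2 syllables


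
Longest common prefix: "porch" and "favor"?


Word 1: "porch"
Word 2: "favor"
Comparing from start:
  Pos 0: 'p' != 'f' (stop)
LCP = "" (length 0)


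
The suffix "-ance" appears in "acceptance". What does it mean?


Suffix: -ance
Example: acceptance = accept + -ance
Meaning = state of


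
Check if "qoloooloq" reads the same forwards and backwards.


Word: "qoloooloq"
Reversed: "qoloooloq"
Forward == Backward? qoloooloq == qoloooloq
Palindrome = Yes


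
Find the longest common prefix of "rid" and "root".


Word 1: "rid"
Word 2: "root"
Comparing from start:
  Pos 0: 'r' == 'r'
  Pos 1: 'i' != 'o' (stop)
LCP = "r" (length 1)


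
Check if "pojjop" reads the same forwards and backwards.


Word: "pojjop"
Reversed: "pojjop"
Forward == Backward? pojjop == pojjop
Palindrome = Yes


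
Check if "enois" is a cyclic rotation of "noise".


Word: "noise", Candidate: "enois"
Method: check if candidate is substring of word+word
"noisenoise" contains "enois"? Yes
Is rotation = Yes


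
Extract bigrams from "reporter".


Word: "reporter" (length 8)
Number of bigrams = 8 - 2 + 1 = 7
  Position 0: "re"
  Position 1: "ep"
  Position 2: "po"
  Position 3: "or"
  Position 4: "rt"
  Position 5: "te"
  Position 6: "er"
Bigrams = "re", "ep", "po", "or", "rt", "te", "er"


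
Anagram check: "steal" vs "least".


Word 1: "steal" → sorted: aelst
Word 2: "least" → sorted: aelst
Same letters? aelst == aelst
Anagram = Yes


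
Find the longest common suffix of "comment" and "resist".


Word 1: "comment"
Word 2: "resist"
Comparing from end:
  Pos -1: 't' == 't'
  Pos -2: 'n' != 's' (stop)
LCS = "t" (length 1)


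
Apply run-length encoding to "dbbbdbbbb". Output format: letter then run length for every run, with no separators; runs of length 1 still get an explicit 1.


String: "dbbbdbbbb"
Scanning for consecutive runs:
  'd' x 1
  'b' x 3
  'd' x 1
  'b' x 4
RLE = "d1b3d1b4"


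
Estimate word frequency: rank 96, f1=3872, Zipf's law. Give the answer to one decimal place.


Zipf's law: f(r) = f(1) / r
f(1) = 3872
f(96) = 3872 / 96
= 40.3 occurrences


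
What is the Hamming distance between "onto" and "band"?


Comparing character by character (same length = 4):
  Pos 0: 'o' vs 'b' !=
  Pos 1: 'n' vs 'a' !=
  Pos 2: 't' vs 'n' !=
  Pos 3: 'o' vs 'd' !=
Hamming distance = 4


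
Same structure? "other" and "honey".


Pattern of "other": [0, 1, 2, 3, 4]
Pattern of "honey": [0, 1, 2, 3, 4]
Patterns match
Same pattern = Yes


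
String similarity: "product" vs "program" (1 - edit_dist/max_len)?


Word 1: "product" (length 7)
Word 2: "program" (length 7)
One optimal edit sequence:
  1. keep 'p'
  2. keep 'r'
  3. keep 'o'
  4. substitute 'd' -> 'g'  (+1)
  5. substitute 'u' -> 'r'  (+1)
  6. substitute 'c' -> 'a'  (+1)
  7. substitute 't' -> 'm'  (+1)
Edit distance = 4
Max length = max(7, 7) = 7
Similarity = 1 - 4/7
= 0.4286


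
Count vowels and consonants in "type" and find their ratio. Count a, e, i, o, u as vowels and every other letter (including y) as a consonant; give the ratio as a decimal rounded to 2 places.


Word: "type"
Vowels (a,e,i,o,u): 1
Consonants: 3
Ratio = 1/3
= 0.33


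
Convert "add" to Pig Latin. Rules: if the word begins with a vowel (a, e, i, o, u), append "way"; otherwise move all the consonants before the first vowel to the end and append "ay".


Word: "add"
Starts with vowel → add 'way'
Pig Latin = "addway"


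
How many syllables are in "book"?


Word: "book"
Syllable breakdown: book
Counting: 1 part
= 1 syllable


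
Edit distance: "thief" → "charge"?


Word 1: "thief" (length 5)
Word 2: "charge" (length 6)
One optimal edit sequence (insert/delete/substitute each cost 1):
  1. substitute 't' -> 'c'  (+1)
  2. keep 'h'
  3. insert 'a'  (+1)
  4. substitute 'i' -> 'r'  (+1)
  5. substitute 'e' -> 'g'  (+1)
  6. substitute 'f' -> 'e'  (+1)
Total edit operations: 5
Edit distance = 5


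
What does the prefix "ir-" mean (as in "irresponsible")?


Prefix: ir-
Example: irresponsible = ir- + responsible
Meaning = not


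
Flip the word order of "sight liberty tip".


Original: "sight liberty tip"
Words (1..n): sight | liberty | tip
Reversed (n..1): tip | liberty | sight
Result = "tip liberty sight"


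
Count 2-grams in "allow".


Word: "allow" (length 5)
Number of 2-grams = length - 2 + 1 = 5 - 2 + 1
= 4


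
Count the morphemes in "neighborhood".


Word: "neighborhood"
Morphemes: neighbor + -hood
Each morpheme carries meaning
= 2 morphemes


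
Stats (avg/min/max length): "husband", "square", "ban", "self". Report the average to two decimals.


Lengths: "husband"=7, "square"=6, "ban"=3, "self"=4
Sum = 20, Count = 4
Average = 20/4 = 5.00
= avg=5.00, min=3, max=7


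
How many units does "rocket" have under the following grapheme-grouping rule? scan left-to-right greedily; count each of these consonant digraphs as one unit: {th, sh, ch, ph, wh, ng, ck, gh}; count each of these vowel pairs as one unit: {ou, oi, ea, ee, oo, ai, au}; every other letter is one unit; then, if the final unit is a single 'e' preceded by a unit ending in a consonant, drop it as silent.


Word: "rocket" (6 letters)
Left-to-right scan:
  (1) 'r' (letter)
  (2) 'o' (letter)
  (3) 'ck' (digraph)
  (4) 'e' (letter)
  (5) 't' (letter)
Units from scan: 5
Sound units = 5 units


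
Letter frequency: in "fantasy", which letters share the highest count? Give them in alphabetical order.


Word: "fantasy"
Letter counts:
  'a': 2
  'f': 1
  'n': 1
  's': 1
  't': 1
  'y': 1
Maximum count = 2
Most frequent = 'a' (2 times each)


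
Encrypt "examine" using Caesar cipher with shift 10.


Word: "examine"
Shift: 10
Each letter → (letter + shift) mod 26:
  'e' (4) + 10 = 14 → 'o'
  'x' (23) + 10 = 7 → 'h'
  'a' (0) + 10 = 10 → 'k'
  'm' (12) + 10 = 22 → 'w'
  'i' (8) + 10 = 18 → 's'
  'n' (13) + 10 = 23 → 'x'
  'e' (4) + 10 = 14 → 'o'
Result = "ohkwsxo"


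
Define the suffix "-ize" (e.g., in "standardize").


Suffix: -ize
Example: standardize (standard + -ize)
Meaning = to make


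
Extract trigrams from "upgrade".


Word: "upgrade" (length 7)
Number of trigrams = 7 - 3 + 1 = 5
  Position 0: "upg"
  Position 1: "pgr"
  Position 2: "gra"
  Position 3: "rad"
  Position 4: "ade"
Trigrams = "upg", "pgr", "gra", "rad", "ade"


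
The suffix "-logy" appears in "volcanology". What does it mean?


Suffix: -logy
Example: volcanology (volcano + -logy)
Meaning = study of


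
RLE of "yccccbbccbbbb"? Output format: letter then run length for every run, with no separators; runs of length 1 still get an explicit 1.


String: "yccccbbccbbbb"
Scanning for consecutive runs:
  'y' x 1
  'c' x 4
  'b' x 2
  'c' x 2
  'b' x 4
RLE = "y1c4b2c2b4"


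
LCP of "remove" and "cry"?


Word 1: "remove"
Word 2: "cry"
Comparing from start:
  Pos 0: 'r' != 'c' (stop)
LCP = "" (length 0)


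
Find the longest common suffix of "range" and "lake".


Word 1: "range"
Word 2: "lake"
Comparing from end:
  Pos -1: 'e' == 'e'
  Pos -2: 'g' != 'k' (stop)
LCS = "e" (length 1)


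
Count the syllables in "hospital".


Word: "hospital"
Syllable breakdown: hos · pi · tal
Counting: 3 parts
= 3 syllables


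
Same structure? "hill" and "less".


Pattern of "hill": [0, 1, 2, 2]
Pattern of "less": [0, 1, 2, 2]
Patterns match
Same pattern = Yes


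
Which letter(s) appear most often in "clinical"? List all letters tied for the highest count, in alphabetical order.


Word: "clinical"
Letter counts:
  'a': 1
  'c': 2
  'i': 2
  'l': 2
  'n': 1
Maximum count = 2
Most frequent = 'c', 'i', 'l' (2 times each)


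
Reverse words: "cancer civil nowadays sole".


Original: "cancer civil nowadays sole"
Words (1..n): cancer | civil | nowadays | sole
Reversed (n..1): sole | nowadays | civil | cancer
Result = "sole nowadays civil cancer"


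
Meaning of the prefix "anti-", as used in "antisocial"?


Prefix: anti-
Example: antisocial (anti- + social)
Meaning = against


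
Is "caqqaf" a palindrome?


Word: "caqqaf"
Reversed: "faqqac"
Forward == Backward? caqqaf != faqqac
Palindrome = No


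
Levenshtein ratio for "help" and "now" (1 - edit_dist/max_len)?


Word 1: "help" (length 4)
Word 2: "now" (length 3)
One optimal edit sequence:
  1. delete 'h'  (+1)
  2. substitute 'e' -> 'n'  (+1)
  3. substitute 'l' -> 'o'  (+1)
  4. substitute 'p' -> 'w'  (+1)
Edit distance = 4
Max length = max(4, 3) = 4
Similarity = 1 - 4/4
= 0.0000


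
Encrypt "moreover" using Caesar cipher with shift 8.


Word: "moreover"
Shift: 8
Each letter → (letter + shift) mod 26:
  'm' (12) + 8 = 20 → 'u'
  'o' (14) + 8 = 22 → 'w'
  'r' (17) + 8 = 25 → 'z'
  'e' (4) + 8 = 12 → 'm'
  'o' (14) + 8 = 22 → 'w'
  'v' (21) + 8 = 3 → 'd'
  'e' (4) + 8 = 12 → 'm'
  'r' (17) + 8 = 25 → 'z'
Result = "uwzmwdmz"


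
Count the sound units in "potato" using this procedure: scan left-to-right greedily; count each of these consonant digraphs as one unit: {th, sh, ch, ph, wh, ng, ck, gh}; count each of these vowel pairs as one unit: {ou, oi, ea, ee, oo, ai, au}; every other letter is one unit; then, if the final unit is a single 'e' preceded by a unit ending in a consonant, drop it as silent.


Word: "potato" (6 letters)
Left-to-right scan:
  (1) 'p' (letter)
  (2) 'o' (letter)
  (3) 't' (letter)
  (4) 'a' (letter)
  (5) 't' (letter)
  (6) 'o' (letter)
Units from scan: 6
Sound units = 6 units


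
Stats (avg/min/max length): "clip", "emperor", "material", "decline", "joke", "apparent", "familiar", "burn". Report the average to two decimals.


Lengths: "clip"=4, "emperor"=7, "material"=8, "decline"=7, "joke"=4, "apparent"=8, "familiar"=8, "burn"=4
Sum = 50, Count = 8
Average = 50/8 = 6.25
= avg=6.25, min=4, max=8


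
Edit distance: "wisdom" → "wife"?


Word 1: "wisdom" (length 6)
Word 2: "wife" (length 4)
One optimal edit sequence (insert/delete/substitute each cost 1):
  1. keep 'w'
  2. keep 'i'
  3. delete 's'  (+1)
  4. delete 'd'  (+1)
  5. substitute 'o' -> 'f'  (+1)
  6. substitute 'm' -> 'e'  (+1)
Total edit operations: 4
Edit distance = 4


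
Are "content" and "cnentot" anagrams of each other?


Word 1: "content" → sorted: cennott
Word 2: "cnentot" → sorted: cennott
Same letters? cennott == cennott
Anagram = Yes


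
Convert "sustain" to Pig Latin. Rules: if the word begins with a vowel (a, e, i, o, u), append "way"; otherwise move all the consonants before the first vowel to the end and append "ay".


Word: "sustain"
Starts with consonant(s) → move to end, add 'ay'
Consonant cluster: "s"
Pig Latin = "ustainsay"


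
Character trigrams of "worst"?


Word: "worst" (length 5)
Number of trigrams = 5 - 3 + 1 = 3
  Position 0: "wor"
  Position 1: "ors"
  Position 2: "rst"
Trigrams = "wor", "ors", "rst"


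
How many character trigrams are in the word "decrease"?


Word: "decrease" (length 8)
Number of 3-grams = length - 3 + 1 = 8 - 3 + 1
= 6


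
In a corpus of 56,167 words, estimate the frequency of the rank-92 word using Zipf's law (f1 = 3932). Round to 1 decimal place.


Zipf's law: f(r) = f(1) / r
f(1) = 3932
f(92) = 3932 / 92
= 42.7 occurrences


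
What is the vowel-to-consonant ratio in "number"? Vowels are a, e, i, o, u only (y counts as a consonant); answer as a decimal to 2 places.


Word: "number"
Vowels (a,e,i,o,u): 2
Consonants: 4
Ratio = 2/4
= 0.50


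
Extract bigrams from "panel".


Word: "panel" (length 5)
Number of bigrams = 5 - 2 + 1 = 4
  Position 0: "pa"
  Position 1: "an"
  Position 2: "ne"
  Position 3: "el"
Bigrams = "pa", "an", "ne", "el"


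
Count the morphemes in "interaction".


Word: "interaction"
Morphemes: inter- | act | -ion
Each morpheme carries meaning
= 3 morphemes


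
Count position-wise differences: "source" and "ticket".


Comparing character by character (same length = 6):
  Pos 0: 's' vs 't' !=
  Pos 1: 'o' vs 'i' !=
  Pos 2: 'u' vs 'c' !=
  Pos 3: 'r' vs 'k' !=
  Pos 4: 'c' vs 'e' !=
  Pos 5: 'e' vs 't' !=
Hamming distance = 6


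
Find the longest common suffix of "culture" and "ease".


Word 1: "culture"
Word 2: "ease"
Comparing from end:
  Pos -1: 'e' == 'e'
  Pos -2: 'r' != 's' (stop)
LCS = "e" (length 1)


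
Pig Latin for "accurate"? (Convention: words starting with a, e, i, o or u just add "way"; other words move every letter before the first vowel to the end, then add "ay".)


Word: "accurate"
Starts with vowel → add 'way'
Pig Latin = "accurateway"


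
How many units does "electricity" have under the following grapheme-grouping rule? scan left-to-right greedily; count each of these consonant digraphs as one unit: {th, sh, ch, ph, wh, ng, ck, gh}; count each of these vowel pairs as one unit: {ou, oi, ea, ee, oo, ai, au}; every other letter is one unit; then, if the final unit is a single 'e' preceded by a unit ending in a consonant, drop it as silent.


Word: "electricity" (11 letters)
Left-to-right scan:
  1. 'e' (letter)
  2. 'l' (letter)
  3. 'e' (letter)
  4. 'c' (letter)
  5. 't' (letter)
  6. 'r' (letter)
  7. 'i' (letter)
  8. 'c' (letter)
  9. 'i' (letter)
  10. 't' (letter)
  11. 'y' (letter)
Units from scan: 11
Sound units = 11 units


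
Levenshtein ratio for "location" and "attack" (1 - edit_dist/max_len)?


Word 1: "location" (length 8)
Word 2: "attack" (length 6)
One optimal edit sequence:
  1. delete 'l'  (+1)
  2. delete 'o'  (+1)
  3. substitute 'c' -> 'a'  (+1)
  4. substitute 'a' -> 't'  (+1)
  5. keep 't'
  6. substitute 'i' -> 'a'  (+1)
  7. substitute 'o' -> 'c'  (+1)
  8. substitute 'n' -> 'k'  (+1)
Edit distance = 7
Max length = max(8, 6) = 8
Similarity = 1 - 7/8
= 0.1250


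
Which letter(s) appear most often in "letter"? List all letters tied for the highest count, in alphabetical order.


Word: "letter"
Letter counts:
  'e': 2
  'l': 1
  'r': 1
  't': 2
Maximum count = 2
Most frequent = 'e', 't' (2 times each)


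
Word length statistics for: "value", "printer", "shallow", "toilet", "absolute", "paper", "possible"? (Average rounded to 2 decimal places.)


Lengths: "value"=5, "printer"=7, "shallow"=7, "toilet"=6, "absolute"=8, "paper"=5, "possible"=8
Sum = 46, Count = 7
Average = 46/7 = 6.57
= avg=6.57, min=5, max=8


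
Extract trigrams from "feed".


Word: "feed" (length 4)
Number of trigrams = 4 - 3 + 1 = 2
  Position 0: "fee"
  Position 1: "eed"
Trigrams = "fee", "eed"


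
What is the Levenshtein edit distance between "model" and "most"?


Word 1: "model" (length 5)
Word 2: "most" (length 4)
One optimal edit sequence (insert/delete/substitute each cost 1):
  1. keep 'm'
  2. keep 'o'
  3. delete 'd'  (+1)
  4. substitute 'e' -> 's'  (+1)
  5. substitute 'l' -> 't'  (+1)
Total edit operations: 3
Edit distance = 3


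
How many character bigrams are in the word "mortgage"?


Word: "mortgage" (length 8)
Number of 2-grams = length - 2 + 1 = 8 - 2 + 1
= 7


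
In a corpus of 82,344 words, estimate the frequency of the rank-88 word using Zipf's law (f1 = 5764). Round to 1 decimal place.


Zipf's law: f(r) = f(1) / r
f(1) = 5764
f(88) = 5764 / 88
= 65.5 occurrences


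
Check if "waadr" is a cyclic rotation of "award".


Word: "award", Candidate: "waadr"
Method: check if candidate is substring of word+word
"awardaward" contains "waadr"? No
Is rotation = No


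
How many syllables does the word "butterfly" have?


Word: "butterfly"
Syllable breakdown: but / ter / fly
Counting: 3 parts
= 3 syllables


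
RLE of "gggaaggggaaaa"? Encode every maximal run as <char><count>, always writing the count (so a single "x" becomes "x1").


String: "gggaaggggaaaa"
Scanning for consecutive runs:
  'g' x 3
  'a' x 2
  'g' x 4
  'a' x 4
RLE = "g3a2g4a4"


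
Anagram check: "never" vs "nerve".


Word 1: "never" → sorted: eenrv
Word 2: "nerve" → sorted: eenrv
Same letters? eenrv == eenrv
Anagram = Yes


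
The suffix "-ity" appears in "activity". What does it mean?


Suffix: -ity
Example: activity = active + -ity, with a spelling change
Meaning = quality of


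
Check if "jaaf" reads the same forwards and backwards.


Word: "jaaf"
Reversed: "faaj"
Forward == Backward? jaaf != faaj
Palindrome = No


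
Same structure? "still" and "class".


Pattern of "still": [0, 1, 2, 3, 3]
Pattern of "class": [0, 1, 2, 3, 3]
Patterns match
Same pattern = Yes


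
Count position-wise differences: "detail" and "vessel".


Comparing character by character (same length = 6):
  Pos 0: 'd' vs 'v' !=
  Pos 1: 'e' vs 'e' =
  Pos 2: 't' vs 's' !=
  Pos 3: 'a' vs 's' !=
  Pos 4: 'i' vs 'e' !=
  Pos 5: 'l' vs 'l' =
Hamming distance = 4


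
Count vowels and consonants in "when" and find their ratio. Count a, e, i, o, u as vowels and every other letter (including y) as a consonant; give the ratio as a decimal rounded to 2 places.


Word: "when"
Vowels (a,e,i,o,u): 1
Consonants: 3
Ratio = 1/3
= 0.33


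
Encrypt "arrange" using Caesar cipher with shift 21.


Word: "arrange"
Shift: 21
Each letter → (letter + shift) mod 26:
  'a' (0) + 21 = 21 → 'v'
  'r' (17) + 21 = 12 → 'm'
  'r' (17) + 21 = 12 → 'm'
  'a' (0) + 21 = 21 → 'v'
  'n' (13) + 21 = 8 → 'i'
  'g' (6) + 21 = 1 → 'b'
  'e' (4) + 21 = 25 → 'z'
Result = "vmmvibz"


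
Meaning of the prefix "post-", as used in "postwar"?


Prefix: post-
Example: postwar = post- + war
Meaning = after
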